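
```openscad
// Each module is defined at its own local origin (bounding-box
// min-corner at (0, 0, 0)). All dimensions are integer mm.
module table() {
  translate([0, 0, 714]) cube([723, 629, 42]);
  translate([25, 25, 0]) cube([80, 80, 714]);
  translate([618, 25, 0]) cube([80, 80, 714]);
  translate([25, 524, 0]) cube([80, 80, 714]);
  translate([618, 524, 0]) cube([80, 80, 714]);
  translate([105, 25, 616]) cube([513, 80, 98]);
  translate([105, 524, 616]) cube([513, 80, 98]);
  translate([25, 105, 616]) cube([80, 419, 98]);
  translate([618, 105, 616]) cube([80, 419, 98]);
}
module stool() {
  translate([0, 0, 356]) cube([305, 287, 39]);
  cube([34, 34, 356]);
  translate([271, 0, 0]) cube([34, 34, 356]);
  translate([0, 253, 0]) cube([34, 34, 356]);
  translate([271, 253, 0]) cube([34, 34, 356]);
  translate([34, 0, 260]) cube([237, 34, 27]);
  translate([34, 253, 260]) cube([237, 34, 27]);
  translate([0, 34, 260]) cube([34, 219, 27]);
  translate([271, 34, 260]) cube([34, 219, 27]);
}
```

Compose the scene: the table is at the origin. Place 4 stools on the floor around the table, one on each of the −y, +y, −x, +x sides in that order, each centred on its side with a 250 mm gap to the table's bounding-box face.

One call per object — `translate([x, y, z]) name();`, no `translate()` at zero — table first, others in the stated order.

table();
translate([209, -537, 0]) stool();
translate([209, 879, 0]) stool();
translate([-555, 171, 0]) stool();
translate([973, 171, 0]) stool();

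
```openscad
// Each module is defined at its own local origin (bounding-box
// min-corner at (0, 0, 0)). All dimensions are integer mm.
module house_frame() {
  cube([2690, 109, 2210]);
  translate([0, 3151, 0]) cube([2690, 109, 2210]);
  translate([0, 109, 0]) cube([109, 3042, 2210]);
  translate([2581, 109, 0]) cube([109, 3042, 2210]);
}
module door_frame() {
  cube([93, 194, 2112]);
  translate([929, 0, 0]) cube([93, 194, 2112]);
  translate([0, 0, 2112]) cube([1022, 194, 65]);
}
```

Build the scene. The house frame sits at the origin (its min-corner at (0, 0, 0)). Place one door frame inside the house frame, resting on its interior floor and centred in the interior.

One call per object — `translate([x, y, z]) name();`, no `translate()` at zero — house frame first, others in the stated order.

house_frame();
translate([834, 1533, 0]) door_frame();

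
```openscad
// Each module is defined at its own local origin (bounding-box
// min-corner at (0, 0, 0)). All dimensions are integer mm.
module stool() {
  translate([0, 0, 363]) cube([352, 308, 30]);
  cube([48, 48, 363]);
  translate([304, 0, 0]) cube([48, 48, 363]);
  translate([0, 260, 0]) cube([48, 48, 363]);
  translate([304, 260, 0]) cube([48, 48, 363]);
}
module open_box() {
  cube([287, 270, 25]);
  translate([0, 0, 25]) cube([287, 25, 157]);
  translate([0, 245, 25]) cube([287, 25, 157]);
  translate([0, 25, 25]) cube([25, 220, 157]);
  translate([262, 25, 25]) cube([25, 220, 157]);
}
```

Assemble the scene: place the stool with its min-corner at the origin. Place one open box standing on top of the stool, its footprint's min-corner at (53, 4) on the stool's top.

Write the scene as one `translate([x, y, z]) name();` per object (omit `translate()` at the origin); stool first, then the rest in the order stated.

stool();
translate([53, 4, 393]) open_box();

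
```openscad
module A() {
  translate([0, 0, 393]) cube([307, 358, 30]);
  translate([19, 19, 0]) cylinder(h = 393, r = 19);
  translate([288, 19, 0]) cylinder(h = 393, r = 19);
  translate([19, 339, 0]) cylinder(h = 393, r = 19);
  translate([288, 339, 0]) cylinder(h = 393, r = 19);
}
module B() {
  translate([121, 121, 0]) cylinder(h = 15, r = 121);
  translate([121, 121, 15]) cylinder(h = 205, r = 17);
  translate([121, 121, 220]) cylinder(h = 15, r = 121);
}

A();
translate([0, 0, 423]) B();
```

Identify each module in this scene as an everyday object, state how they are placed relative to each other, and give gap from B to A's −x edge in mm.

The spool's min-x is at 0; the stool's min-x is 0; gap = 0 mm.

A is a stool. B is a spool. The spool is on top of the stool. The gap from the spool to the stool's −x edge is 0 mm.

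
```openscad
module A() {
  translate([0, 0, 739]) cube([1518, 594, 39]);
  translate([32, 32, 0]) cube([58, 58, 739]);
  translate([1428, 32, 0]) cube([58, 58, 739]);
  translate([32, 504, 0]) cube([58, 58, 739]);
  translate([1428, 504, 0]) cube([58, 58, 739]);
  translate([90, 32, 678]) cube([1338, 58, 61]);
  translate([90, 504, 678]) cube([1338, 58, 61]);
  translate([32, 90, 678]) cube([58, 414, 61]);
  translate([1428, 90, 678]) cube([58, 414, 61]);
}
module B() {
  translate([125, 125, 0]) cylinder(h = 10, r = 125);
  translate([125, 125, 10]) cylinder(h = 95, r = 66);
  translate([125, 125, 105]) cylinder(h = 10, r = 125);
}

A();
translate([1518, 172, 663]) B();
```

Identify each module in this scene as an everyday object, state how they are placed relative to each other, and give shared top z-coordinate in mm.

A is a table. B is a spool. The spool is beside the table with their tops flush at z = 778. The shared top z-coordinate is 778 mm.

Both tops at z = 778 mm.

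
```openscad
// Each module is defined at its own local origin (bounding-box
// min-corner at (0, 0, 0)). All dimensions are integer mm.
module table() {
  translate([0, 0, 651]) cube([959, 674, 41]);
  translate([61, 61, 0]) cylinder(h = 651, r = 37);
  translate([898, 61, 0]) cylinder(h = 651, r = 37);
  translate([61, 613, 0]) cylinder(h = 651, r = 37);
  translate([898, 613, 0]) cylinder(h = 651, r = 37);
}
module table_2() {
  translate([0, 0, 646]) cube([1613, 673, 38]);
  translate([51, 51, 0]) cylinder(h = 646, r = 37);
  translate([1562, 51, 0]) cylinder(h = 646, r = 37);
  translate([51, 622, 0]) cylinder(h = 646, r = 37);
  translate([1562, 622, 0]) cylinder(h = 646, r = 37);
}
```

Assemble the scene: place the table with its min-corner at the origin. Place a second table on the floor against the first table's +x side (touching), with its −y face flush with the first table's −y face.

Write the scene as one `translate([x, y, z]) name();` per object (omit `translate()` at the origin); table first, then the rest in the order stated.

table();
translate([959, 0, 0]) table_2();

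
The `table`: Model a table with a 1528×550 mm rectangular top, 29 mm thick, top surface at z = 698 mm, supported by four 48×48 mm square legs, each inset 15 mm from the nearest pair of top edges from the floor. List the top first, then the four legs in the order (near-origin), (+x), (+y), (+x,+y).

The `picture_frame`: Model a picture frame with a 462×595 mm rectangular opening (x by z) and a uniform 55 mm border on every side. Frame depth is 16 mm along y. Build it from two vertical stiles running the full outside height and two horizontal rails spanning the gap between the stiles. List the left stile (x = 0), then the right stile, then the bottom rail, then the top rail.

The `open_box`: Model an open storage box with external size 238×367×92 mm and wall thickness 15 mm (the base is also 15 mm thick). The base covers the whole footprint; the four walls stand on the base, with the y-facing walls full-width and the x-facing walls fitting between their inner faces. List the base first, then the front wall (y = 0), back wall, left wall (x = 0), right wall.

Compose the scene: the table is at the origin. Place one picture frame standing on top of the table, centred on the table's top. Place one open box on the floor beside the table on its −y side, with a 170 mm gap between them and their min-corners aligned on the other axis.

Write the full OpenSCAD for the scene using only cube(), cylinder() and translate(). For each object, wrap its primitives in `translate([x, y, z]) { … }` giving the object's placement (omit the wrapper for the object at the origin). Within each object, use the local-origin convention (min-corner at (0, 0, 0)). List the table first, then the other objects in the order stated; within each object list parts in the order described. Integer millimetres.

translate([0, 0, 669]) cube([1528, 550, 29]);
translate([15, 15, 0]) cube([48, 48, 669]);
translate([1465, 15, 0]) cube([48, 48, 669]);
translate([15, 487, 0]) cube([48, 48, 669]);
translate([1465, 487, 0]) cube([48, 48, 669]);
translate([478, 267, 698]) {
  cube([55, 16, 705]);
  translate([517, 0, 0]) cube([55, 16, 705]);
  translate([55, 0, 0]) cube([462, 16, 55]);
  translate([55, 0, 650]) cube([462, 16, 55]);
}
translate([0, -537, 0]) {
  cube([238, 367, 15]);
  translate([0, 0, 15]) cube([238, 15, 77]);
  translate([0, 352, 15]) cube([238, 15, 77]);
  translate([0, 15, 15]) cube([15, 337, 77]);
  translate([223, 15, 15]) cube([15, 337, 77]);
}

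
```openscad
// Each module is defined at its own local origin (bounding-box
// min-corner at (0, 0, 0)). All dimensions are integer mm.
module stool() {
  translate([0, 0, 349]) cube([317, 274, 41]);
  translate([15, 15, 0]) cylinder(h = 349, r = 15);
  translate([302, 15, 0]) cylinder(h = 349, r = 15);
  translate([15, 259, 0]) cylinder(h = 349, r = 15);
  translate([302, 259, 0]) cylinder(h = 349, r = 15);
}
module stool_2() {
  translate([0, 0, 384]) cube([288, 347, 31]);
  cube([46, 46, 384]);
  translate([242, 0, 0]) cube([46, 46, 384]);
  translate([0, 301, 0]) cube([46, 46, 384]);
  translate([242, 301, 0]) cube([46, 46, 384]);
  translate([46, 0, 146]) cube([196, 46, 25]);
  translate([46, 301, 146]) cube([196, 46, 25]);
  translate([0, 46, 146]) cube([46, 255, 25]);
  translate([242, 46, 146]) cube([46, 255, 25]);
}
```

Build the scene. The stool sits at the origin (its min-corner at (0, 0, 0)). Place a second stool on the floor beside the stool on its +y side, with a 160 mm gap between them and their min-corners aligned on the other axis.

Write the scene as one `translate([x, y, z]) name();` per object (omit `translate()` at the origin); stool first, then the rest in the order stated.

stool();
translate([0, 434, 0]) stool_2();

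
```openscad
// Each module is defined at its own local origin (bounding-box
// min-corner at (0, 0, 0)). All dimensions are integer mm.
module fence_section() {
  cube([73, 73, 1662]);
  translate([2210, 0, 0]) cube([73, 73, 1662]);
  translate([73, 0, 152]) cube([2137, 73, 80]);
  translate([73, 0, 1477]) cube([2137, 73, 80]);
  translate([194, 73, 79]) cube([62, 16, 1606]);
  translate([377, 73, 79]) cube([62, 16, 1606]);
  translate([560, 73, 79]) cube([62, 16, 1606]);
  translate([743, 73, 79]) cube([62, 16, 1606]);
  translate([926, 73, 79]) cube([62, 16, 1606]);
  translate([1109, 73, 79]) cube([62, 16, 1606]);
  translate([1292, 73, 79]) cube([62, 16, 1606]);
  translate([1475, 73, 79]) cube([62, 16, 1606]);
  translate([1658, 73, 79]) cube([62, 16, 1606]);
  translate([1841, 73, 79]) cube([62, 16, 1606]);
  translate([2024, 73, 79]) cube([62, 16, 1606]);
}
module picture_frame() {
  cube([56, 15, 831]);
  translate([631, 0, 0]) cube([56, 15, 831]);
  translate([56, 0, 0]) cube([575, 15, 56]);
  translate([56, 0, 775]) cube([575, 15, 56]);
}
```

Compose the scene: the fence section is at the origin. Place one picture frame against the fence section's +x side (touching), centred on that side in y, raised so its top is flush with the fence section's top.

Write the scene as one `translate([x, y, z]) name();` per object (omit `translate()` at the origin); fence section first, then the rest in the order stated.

fence_section();
translate([2283, 37, 854]) picture_frame();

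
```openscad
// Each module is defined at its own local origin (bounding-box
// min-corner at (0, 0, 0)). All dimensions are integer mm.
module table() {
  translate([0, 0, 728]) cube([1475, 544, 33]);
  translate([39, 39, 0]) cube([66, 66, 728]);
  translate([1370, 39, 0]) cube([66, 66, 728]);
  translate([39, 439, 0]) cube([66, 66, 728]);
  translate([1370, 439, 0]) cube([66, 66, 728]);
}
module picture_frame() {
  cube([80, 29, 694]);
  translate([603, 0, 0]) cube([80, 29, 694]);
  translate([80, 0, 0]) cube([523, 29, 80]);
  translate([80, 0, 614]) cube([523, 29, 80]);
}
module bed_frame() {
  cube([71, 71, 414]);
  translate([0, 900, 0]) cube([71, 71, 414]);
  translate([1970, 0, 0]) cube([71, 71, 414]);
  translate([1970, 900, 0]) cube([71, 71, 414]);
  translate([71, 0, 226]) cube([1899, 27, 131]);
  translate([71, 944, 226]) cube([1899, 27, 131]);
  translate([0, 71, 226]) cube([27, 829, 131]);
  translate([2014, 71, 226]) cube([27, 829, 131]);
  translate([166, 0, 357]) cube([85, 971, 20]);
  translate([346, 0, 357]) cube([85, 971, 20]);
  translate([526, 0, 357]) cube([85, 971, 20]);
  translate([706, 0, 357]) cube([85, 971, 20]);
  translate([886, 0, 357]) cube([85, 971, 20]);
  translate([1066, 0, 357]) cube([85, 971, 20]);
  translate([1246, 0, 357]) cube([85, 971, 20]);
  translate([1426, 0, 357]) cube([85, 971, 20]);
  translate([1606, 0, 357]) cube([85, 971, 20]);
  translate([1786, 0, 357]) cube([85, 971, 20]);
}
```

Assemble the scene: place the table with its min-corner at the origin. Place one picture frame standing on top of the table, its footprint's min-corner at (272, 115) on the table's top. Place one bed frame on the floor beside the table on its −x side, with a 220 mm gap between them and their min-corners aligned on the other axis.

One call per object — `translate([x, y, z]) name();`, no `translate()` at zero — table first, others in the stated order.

table();
translate([272, 115, 761]) picture_frame();
translate([-2261, 0, 0]) bed_frame();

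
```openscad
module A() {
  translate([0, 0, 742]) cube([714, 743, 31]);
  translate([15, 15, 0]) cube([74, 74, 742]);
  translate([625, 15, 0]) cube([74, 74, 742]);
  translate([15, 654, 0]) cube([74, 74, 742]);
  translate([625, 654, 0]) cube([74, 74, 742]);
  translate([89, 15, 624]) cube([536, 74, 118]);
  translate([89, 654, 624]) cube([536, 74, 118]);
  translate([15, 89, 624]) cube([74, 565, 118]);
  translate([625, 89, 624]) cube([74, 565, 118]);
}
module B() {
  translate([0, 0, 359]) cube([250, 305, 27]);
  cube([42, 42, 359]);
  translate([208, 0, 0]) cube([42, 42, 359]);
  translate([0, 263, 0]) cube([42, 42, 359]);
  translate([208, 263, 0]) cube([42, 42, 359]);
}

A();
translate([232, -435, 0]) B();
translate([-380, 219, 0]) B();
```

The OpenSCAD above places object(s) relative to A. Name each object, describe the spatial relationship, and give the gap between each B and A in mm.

A is a table. B is a stool. Two stools sit around the table at the −y, −x sides. The gap between each stool and the table is 130 mm.

Each stool's nearest face is 130 mm from the table's bounding box.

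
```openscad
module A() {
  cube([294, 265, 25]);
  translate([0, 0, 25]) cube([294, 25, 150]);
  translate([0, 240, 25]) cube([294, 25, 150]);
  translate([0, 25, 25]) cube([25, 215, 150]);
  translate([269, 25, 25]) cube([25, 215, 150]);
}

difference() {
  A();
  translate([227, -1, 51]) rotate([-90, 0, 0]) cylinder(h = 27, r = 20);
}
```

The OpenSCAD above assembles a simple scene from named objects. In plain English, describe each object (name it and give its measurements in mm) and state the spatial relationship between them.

A is an open-topped rectangular box: outside dimensions 294×265×175 mm, with a uniform wall and base thickness of 25 mm. The base is a full 294×265 slab on the floor; four walls sit on top of the base. The front and back walls (the −y and +y sides) span the full width; the two side walls fit between them.

The open box has a circular hole of radius 20 mm through its front wall, centred at (x = 227, z = 51).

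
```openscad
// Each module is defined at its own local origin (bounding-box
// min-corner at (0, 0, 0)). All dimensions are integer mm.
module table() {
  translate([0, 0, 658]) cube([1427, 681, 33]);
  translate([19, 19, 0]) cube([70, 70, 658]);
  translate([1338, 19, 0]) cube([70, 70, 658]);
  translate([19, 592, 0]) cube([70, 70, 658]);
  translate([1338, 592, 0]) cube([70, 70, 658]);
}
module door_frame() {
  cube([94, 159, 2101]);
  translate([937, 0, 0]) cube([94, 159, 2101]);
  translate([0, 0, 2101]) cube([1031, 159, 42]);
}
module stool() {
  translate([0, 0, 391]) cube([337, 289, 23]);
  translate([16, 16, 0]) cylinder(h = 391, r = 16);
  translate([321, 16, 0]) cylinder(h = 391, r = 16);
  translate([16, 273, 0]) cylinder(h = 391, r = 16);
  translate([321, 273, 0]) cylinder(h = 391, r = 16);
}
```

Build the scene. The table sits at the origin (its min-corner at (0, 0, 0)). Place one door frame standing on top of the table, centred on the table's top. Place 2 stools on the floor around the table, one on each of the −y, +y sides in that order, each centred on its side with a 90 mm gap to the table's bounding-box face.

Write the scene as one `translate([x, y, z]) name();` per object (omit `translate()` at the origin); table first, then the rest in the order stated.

table();
translate([198, 261, 691]) door_frame();
translate([545, -379, 0]) stool();
translate([545, 771, 0]) stool();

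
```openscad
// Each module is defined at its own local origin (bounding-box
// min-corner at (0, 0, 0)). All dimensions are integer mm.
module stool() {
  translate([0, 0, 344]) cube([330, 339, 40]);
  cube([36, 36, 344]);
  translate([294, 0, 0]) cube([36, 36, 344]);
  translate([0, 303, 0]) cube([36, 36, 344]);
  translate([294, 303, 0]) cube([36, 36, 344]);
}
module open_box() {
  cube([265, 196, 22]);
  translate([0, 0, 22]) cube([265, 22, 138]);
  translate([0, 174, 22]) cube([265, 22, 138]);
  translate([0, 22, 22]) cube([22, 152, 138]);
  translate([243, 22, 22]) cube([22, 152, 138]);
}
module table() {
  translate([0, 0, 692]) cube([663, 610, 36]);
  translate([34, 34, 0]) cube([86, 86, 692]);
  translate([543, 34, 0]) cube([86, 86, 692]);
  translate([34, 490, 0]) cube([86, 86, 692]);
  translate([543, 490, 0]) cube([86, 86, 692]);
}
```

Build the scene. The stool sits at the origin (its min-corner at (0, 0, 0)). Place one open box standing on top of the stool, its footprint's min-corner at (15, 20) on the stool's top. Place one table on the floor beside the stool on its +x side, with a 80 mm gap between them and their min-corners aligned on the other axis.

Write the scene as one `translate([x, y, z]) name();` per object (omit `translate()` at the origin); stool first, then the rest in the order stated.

stool();
translate([15, 20, 384]) open_box();
translate([410, 0, 0]) table();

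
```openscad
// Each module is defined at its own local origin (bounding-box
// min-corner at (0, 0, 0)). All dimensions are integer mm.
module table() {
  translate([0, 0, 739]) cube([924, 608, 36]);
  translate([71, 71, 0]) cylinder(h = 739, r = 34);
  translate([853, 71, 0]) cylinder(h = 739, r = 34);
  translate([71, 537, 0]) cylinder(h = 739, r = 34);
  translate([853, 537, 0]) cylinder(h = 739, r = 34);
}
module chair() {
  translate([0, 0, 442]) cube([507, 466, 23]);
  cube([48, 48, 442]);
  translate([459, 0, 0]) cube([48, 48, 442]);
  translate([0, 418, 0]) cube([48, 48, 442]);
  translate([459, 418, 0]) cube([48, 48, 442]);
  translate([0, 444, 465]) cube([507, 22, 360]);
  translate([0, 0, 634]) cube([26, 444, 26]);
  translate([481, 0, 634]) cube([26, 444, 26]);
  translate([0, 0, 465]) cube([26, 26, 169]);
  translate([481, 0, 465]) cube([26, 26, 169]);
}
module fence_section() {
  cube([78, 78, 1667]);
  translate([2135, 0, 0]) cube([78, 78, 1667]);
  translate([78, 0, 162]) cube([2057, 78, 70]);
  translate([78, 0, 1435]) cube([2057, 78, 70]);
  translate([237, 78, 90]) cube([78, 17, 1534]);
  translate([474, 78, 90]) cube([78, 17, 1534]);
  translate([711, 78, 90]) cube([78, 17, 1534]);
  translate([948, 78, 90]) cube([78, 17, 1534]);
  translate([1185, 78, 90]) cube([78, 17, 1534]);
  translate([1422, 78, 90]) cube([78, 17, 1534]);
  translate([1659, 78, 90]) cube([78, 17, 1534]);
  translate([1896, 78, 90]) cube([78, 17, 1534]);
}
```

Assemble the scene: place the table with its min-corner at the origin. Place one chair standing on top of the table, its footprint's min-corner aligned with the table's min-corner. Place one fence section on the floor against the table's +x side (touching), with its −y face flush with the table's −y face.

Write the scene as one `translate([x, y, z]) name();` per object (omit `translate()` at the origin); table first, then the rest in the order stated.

table();
translate([0, 0, 775]) chair();
translate([924, 0, 0]) fence_section();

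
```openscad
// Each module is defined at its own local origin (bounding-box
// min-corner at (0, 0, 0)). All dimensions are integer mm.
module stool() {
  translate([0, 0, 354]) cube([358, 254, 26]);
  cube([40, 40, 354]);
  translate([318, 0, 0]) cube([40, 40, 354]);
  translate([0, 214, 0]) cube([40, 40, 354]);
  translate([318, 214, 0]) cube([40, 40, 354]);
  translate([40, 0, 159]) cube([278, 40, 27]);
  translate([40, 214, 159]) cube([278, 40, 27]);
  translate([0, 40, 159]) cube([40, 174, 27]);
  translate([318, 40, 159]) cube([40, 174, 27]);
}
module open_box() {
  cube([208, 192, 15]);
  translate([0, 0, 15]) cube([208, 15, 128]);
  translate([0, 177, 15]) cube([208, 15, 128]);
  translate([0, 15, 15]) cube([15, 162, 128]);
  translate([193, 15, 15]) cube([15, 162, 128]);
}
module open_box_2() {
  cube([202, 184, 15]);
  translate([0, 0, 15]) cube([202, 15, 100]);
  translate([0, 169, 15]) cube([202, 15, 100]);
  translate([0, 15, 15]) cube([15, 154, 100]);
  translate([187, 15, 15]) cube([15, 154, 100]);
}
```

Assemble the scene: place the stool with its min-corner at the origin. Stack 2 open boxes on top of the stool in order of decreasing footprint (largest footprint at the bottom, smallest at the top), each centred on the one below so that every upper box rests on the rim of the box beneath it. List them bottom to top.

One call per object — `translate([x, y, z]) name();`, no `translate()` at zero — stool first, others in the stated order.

stool();
translate([75, 31, 380]) open_box();
translate([78, 35, 523]) open_box_2();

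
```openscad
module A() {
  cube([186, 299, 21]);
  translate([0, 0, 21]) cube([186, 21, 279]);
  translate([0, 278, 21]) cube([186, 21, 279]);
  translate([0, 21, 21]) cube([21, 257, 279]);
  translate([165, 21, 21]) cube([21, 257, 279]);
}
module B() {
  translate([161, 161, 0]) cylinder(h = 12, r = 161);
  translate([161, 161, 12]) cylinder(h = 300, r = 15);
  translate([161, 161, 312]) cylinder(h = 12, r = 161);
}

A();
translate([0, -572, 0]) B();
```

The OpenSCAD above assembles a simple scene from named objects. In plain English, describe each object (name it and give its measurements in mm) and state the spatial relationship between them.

A is an open storage box with external size 186×299×300 mm and wall thickness 21 mm (the base is also 21 mm thick). The base covers the whole footprint; the four walls stand on the base, with the y-facing walls full-width and the x-facing walls fitting between their inner faces.

B is a spool: two coaxial disc flanges of radius 161 mm and thickness 12 mm, joined by a core cylinder of radius 15 mm and height 300 mm. The lower flange rests on z = 0 and the three cylinders share a vertical axis.

The spool is on the floor beside the open box on its −y side.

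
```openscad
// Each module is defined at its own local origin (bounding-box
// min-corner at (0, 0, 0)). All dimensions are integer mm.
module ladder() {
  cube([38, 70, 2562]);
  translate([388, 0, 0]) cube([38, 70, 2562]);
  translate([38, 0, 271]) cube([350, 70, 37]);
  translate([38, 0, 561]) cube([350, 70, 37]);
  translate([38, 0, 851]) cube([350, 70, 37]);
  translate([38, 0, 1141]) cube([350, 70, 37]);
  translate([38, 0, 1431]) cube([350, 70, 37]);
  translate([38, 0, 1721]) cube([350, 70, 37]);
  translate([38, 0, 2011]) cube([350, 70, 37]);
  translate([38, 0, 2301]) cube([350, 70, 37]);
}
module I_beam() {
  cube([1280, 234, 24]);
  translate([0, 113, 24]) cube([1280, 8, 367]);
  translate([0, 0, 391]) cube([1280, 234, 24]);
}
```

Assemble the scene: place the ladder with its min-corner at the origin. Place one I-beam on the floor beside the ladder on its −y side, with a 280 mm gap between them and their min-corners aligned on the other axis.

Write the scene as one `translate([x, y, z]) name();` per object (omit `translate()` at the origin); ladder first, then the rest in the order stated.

ladder();
translate([0, -514, 0]) I_beam();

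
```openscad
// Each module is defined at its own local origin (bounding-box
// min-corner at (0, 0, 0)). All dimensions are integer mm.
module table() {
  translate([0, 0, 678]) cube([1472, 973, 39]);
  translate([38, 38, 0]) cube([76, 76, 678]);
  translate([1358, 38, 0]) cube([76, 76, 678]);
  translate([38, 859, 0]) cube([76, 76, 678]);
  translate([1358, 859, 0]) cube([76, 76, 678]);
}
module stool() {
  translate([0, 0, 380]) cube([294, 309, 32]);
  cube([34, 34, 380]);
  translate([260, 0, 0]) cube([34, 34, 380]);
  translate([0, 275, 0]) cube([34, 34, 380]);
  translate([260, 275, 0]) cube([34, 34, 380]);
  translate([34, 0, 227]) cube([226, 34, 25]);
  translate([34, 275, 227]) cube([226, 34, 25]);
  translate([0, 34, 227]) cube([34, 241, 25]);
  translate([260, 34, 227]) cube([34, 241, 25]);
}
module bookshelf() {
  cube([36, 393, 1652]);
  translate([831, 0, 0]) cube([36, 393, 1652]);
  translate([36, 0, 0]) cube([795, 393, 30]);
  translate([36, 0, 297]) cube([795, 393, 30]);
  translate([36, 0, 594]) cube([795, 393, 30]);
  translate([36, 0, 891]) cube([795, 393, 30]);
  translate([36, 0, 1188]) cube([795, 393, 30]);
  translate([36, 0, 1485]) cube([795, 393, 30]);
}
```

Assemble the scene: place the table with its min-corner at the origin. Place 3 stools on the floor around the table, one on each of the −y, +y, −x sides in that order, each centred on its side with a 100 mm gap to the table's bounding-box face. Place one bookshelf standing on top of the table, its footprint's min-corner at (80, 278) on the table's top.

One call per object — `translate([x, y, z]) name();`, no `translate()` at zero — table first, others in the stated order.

table();
translate([589, -409, 0]) stool();
translate([589, 1073, 0]) stool();
translate([-394, 332, 0]) stool();
translate([80, 278, 717]) bookshelf();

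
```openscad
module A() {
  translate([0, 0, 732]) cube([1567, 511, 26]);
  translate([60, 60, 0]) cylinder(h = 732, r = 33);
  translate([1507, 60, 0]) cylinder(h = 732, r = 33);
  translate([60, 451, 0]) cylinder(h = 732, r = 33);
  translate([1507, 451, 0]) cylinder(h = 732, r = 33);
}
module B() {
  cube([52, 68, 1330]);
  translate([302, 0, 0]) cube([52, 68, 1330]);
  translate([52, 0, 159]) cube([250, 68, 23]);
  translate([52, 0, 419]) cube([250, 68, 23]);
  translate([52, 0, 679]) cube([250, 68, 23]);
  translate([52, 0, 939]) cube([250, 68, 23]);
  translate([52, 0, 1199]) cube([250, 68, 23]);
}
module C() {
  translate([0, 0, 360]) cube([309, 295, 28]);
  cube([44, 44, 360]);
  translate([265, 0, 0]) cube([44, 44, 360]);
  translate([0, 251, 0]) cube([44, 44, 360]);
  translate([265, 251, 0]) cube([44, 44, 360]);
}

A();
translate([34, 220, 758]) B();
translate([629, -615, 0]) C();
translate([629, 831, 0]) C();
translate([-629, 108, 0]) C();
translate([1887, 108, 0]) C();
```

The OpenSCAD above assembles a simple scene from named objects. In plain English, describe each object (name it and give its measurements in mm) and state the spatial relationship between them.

A is a table with a 1567×511 mm rectangular top, 26 mm thick, top surface at z = 758 mm, supported by four round legs of 66 mm diameter, each leg's bounding box inset 27 mm from the nearest pair of top edges, running from the floor.

B is a straight ladder. Two 52×68 mm vertical rails, 1330 mm tall, stand 354 mm apart (outside-to-outside) with their front faces coplanar on the −y side. 5 rungs, each 68 mm deep and 23 mm tall, span between the inner faces of the rails, front faces flush with the rails. The lowest rung's underside is at z = 159 mm and rungs are spaced 260 mm apart (underside to underside).

C is a four-legged stool. The seat is a 309×295×28 mm slab whose top surface is at z = 388 mm; four square legs, each 44×44 mm in cross-section, run from the floor (z = 0) to the underside of the seat, each flush with a corner of the seat.

The ladder is on top of the table. Four stools sit around the table at the −y, +y, −x, +x sides.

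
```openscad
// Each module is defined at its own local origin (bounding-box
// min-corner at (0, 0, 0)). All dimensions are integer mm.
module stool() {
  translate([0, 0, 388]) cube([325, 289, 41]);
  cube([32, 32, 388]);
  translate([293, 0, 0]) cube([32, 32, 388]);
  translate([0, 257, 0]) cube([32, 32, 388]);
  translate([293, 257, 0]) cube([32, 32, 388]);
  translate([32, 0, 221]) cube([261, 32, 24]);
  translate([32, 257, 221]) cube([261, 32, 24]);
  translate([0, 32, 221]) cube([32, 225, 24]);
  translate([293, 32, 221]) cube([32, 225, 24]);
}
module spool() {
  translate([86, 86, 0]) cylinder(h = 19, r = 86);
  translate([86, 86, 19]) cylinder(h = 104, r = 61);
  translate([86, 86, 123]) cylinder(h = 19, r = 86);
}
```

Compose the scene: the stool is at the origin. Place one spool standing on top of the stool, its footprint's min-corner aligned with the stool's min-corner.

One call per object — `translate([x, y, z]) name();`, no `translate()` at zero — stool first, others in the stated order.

stool();
translate([0, 0, 429]) spool();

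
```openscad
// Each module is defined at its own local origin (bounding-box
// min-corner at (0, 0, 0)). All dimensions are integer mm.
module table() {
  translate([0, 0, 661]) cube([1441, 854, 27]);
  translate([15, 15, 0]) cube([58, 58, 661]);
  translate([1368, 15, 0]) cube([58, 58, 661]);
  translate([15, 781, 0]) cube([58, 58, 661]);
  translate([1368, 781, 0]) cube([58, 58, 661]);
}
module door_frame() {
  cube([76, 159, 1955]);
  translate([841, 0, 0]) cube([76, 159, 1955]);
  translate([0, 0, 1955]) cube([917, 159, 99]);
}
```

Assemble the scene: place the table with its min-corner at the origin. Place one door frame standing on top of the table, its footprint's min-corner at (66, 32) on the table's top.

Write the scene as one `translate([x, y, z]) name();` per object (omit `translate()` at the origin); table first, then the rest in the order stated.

table();
translate([66, 32, 688]) door_frame();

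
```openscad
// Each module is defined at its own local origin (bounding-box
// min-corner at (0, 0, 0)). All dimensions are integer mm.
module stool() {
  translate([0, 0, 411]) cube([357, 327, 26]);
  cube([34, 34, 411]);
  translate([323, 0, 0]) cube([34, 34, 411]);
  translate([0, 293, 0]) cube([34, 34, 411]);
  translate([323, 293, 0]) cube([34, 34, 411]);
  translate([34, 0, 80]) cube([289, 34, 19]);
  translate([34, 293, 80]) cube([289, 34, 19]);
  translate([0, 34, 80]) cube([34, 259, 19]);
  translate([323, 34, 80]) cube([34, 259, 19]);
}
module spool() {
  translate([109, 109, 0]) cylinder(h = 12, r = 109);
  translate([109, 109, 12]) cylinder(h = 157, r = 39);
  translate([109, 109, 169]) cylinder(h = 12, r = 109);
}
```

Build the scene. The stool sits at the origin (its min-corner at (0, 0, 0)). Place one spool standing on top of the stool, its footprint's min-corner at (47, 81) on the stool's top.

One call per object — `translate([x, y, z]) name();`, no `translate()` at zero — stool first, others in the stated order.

stool();
translate([47, 81, 437]) spool();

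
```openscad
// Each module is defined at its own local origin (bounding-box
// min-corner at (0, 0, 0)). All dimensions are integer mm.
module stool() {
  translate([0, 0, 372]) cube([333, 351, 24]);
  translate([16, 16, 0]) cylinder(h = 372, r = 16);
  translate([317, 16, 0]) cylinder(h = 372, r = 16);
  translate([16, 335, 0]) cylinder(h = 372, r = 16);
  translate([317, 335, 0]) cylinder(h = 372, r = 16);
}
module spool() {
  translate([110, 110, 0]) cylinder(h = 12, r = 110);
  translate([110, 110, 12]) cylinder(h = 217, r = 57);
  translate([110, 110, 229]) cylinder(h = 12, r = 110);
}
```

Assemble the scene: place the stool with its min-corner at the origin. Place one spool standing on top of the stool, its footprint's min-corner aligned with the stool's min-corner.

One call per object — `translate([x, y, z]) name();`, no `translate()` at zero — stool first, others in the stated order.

stool();
translate([0, 0, 396]) spool();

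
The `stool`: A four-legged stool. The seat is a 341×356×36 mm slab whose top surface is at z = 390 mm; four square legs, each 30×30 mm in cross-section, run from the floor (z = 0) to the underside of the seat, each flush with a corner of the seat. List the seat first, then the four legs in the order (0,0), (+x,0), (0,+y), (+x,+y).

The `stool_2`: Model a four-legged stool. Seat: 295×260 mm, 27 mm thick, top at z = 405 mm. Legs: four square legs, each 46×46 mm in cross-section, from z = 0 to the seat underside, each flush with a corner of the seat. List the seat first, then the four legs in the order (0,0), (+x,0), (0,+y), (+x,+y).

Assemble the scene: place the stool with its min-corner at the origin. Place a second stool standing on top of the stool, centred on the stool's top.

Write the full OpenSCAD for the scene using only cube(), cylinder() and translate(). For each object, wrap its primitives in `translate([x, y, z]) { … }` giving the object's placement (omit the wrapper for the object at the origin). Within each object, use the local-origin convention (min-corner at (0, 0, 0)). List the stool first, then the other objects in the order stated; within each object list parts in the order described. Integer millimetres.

translate([0, 0, 354]) cube([341, 356, 36]);
cube([30, 30, 354]);
translate([311, 0, 0]) cube([30, 30, 354]);
translate([0, 326, 0]) cube([30, 30, 354]);
translate([311, 326, 0]) cube([30, 30, 354]);
translate([23, 48, 390]) {
  translate([0, 0, 378]) cube([295, 260, 27]);
  cube([46, 46, 378]);
  translate([249, 0, 0]) cube([46, 46, 378]);
  translate([0, 214, 0]) cube([46, 46, 378]);
  translate([249, 214, 0]) cube([46, 46, 378]);
}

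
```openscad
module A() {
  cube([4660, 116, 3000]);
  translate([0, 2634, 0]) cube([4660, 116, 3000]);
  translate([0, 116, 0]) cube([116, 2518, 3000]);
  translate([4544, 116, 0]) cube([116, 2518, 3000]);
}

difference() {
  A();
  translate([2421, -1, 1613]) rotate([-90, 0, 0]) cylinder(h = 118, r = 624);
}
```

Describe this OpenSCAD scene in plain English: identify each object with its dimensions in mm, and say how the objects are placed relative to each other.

A is a box-shaped house frame (walls only): outside footprint 4660×2750 mm, wall height 3000 mm, wall thickness 116 mm. The two y-facing walls run the full x-width; the two x-facing walls fit between the inner faces of the y-facing walls.

The house frame has a circular hole of radius 624 mm through its front wall, centred at (x = 2421, z = 1613).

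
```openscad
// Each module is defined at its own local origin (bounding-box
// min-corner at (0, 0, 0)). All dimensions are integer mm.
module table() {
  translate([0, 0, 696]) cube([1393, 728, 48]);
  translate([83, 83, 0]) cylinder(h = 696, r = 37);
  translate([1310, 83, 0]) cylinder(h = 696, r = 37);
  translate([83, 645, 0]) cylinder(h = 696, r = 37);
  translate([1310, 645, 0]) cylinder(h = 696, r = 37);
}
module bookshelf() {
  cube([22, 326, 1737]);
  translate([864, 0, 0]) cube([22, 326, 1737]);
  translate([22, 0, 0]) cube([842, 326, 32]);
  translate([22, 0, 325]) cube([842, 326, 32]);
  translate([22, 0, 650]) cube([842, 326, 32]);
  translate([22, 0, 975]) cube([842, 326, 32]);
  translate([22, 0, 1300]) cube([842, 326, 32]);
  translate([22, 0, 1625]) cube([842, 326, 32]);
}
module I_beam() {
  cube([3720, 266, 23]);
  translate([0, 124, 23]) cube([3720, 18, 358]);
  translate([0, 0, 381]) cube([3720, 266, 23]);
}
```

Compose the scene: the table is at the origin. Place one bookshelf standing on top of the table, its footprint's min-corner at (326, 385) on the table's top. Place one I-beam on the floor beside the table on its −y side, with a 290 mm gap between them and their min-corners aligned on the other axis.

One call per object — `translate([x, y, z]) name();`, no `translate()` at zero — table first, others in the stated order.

table();
translate([326, 385, 744]) bookshelf();
translate([0, -556, 0]) I_beam();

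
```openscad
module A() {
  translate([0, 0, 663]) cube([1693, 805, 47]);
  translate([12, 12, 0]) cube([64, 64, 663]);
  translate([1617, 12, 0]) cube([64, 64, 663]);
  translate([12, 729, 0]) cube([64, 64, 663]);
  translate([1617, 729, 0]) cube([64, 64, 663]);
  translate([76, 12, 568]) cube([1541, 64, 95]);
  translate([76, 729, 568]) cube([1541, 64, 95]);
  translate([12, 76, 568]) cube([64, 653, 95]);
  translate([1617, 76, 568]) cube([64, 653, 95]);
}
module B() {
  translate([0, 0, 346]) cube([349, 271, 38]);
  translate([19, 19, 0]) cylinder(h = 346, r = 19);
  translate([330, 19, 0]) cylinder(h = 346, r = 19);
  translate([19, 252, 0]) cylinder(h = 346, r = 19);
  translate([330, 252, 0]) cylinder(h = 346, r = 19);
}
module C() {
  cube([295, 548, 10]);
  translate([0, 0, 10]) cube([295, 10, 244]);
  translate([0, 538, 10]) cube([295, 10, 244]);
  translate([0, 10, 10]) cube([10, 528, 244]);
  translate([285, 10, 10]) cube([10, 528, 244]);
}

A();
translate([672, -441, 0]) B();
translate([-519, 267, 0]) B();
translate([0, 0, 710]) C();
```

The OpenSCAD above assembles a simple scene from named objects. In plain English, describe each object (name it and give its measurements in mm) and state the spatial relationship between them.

A is a table: top 1693 mm (x) × 805 mm (y), 47 mm thick, upper face at z = 710 mm, on four 64×64 mm square legs, each inset 12 mm from the nearest pair of top edges, running from z = 0 to the bottom of the top. Four apron rails, 64 mm thick and 95 mm tall, run between adjacent legs with their top edges flush with the underside of the top and their outer faces flush with the legs' outer faces.

B is a four-legged stool. The seat is a 349×271×38 mm slab whose top surface is at z = 384 mm; four round legs, each 38 mm in diameter, run from the floor (z = 0) to the underside of the seat, each leg's axis is inset half a diameter from the nearest pair of seat edges (so the leg's bounding box is flush with the corner).

C is an open storage box with external size 295×548×254 mm and wall thickness 10 mm (the base is also 10 mm thick). The base covers the whole footprint; the four walls stand on the base, with the y-facing walls full-width and the x-facing walls fitting between their inner faces.

Two stools sit around the table at the −y, −x sides. The open box is on top of the table.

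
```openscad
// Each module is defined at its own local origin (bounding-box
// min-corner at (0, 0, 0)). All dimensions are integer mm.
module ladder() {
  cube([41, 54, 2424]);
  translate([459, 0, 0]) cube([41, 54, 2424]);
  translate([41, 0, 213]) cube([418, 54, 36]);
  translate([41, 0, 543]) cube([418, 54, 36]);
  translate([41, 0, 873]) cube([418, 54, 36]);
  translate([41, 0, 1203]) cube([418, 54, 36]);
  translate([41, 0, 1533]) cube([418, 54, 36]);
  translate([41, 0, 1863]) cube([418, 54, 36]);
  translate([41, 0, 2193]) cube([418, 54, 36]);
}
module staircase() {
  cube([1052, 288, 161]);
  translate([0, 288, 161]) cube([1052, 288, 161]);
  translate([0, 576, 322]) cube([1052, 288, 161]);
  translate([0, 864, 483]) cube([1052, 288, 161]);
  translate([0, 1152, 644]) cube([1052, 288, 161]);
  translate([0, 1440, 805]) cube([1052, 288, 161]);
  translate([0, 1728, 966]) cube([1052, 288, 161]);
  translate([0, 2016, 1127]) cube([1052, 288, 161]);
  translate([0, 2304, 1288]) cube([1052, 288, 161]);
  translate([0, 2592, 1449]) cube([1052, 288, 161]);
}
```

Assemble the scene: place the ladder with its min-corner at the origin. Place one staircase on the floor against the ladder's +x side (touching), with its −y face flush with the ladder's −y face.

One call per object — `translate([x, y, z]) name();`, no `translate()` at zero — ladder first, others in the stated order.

ladder();
translate([500, 0, 0]) staircase();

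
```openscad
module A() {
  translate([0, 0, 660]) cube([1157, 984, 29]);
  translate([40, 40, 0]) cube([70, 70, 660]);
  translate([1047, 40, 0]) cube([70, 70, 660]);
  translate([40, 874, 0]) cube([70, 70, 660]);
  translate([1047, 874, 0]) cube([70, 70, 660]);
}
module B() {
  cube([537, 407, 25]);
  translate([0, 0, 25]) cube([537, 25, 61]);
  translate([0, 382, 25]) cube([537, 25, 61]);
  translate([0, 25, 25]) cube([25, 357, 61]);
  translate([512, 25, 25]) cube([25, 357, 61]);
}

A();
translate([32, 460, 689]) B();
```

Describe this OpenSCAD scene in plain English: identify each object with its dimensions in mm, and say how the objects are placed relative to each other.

A is a table with a 1157×984 mm rectangular top, 29 mm thick, top surface at z = 689 mm, supported by four 70×70 mm square legs, each inset 40 mm from the nearest pair of top edges, running from the floor.

B is an open storage box with external size 537×407×86 mm and wall thickness 25 mm (the base is also 25 mm thick). The base covers the whole footprint; the four walls stand on the base, with the y-facing walls full-width and the x-facing walls fitting between their inner faces.

The open box is on top of the table.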